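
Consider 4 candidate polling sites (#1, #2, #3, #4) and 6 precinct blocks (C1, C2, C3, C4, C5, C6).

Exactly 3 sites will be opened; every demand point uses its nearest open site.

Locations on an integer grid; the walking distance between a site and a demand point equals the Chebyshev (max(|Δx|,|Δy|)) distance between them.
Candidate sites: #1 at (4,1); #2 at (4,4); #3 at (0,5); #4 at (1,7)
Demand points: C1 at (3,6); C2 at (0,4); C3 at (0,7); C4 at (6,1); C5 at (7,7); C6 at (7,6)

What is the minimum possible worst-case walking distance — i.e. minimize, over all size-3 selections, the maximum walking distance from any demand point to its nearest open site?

3

Open {#1, #2, #3}.
  Farthest demand point is C5 at walking distance 3 (to #2); all others are ≤ 3.
With {#1, #2, #4} the worst case is 3.
With {#2, #3, #4} the worst case is 3.
No size-3 selection achieves below 3.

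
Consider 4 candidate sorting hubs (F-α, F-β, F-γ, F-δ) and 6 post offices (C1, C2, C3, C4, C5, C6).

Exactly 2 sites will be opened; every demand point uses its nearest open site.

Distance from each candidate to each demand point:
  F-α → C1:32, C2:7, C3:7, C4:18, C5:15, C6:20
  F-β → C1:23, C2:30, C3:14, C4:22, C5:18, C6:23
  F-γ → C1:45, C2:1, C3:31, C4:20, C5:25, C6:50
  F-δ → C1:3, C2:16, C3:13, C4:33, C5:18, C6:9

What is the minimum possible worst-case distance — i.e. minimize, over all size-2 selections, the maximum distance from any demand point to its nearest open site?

18

Open {F-α, F-δ}.
  Farthest demand point is C4 at distance 18 (to F-α); all others are ≤ 18.
With {F-γ, F-δ} the worst case is 20.
With {F-β, F-δ} the worst case is 22.
No size-2 selection achieves below 18.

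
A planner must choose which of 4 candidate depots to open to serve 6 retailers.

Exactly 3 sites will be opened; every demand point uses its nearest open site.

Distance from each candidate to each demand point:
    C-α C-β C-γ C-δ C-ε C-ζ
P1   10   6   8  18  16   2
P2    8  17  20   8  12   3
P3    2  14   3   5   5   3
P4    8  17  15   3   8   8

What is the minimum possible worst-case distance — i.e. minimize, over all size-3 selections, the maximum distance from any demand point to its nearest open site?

Open {P1, P2, P3}.
  Farthest demand point is C-β at distance 6 (to P1); all others are ≤ 6.
With {P1, P3, P4} the worst case is 6.
With {P1, P2, P4} the worst case is 8.
No size-3 selection achieves below 6.

6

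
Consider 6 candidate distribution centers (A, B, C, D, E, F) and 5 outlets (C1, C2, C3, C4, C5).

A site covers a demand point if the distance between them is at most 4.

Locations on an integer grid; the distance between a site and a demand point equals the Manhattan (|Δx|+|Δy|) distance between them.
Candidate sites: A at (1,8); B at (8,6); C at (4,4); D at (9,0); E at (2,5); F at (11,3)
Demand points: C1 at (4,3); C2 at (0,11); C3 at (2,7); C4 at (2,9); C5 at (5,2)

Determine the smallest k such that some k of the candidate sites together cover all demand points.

2

Coverage sets (demand points within 4 of each site):
  A: {C2, C3, C4}
  B: {}
  C: {C1, C5}
  D: {}
  E: {C1, C3, C4}
  F: {}
No single site covers all 5 demand points.
But {A, C} covers everything, so the minimum is 2.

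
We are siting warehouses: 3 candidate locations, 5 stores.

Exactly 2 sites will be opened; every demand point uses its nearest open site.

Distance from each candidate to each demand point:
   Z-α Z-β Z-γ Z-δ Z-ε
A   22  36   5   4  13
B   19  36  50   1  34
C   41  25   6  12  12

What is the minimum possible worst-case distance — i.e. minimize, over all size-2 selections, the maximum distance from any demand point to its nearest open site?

25

Open {A, C}.
  Farthest demand point is Z-β at distance 25 (to C); all others are ≤ 25.
With {B, C} the worst case is 25.
With {A, B} the worst case is 36.
No size-2 selection achieves below 25.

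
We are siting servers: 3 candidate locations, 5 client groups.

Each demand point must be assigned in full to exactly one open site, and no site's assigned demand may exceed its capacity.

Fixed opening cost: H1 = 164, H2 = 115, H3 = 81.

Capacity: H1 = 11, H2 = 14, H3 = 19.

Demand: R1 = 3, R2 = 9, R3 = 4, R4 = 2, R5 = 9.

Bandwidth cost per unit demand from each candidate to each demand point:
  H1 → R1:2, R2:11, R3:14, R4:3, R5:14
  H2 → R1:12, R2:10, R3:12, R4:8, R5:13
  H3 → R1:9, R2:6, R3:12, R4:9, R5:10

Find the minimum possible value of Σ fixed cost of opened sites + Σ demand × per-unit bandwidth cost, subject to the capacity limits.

Open {H2, H3}; cheapest assignment that respects the capacities:
  H2 (cap 14, load 9): R1, R3, R4 — cost 3×12 + 4×12 + 2×8 = 100
  H3 (cap 19, load 18): R2, R5 — cost 9×6 + 9×10 = 144
  Shipping 244, fixed 196 → total 440.
  Any other capacity-feasible assignment to {H2, H3} ships for at least 244.
Compare {H1, H3}: its best feasible assignment gives total 457.
Compare {H1, H2, H3}: its best feasible assignment gives total 564.
Every other set of open sites that can feasibly serve all demand totals ≥ 457 even under its best assignment. Minimum: 440.

440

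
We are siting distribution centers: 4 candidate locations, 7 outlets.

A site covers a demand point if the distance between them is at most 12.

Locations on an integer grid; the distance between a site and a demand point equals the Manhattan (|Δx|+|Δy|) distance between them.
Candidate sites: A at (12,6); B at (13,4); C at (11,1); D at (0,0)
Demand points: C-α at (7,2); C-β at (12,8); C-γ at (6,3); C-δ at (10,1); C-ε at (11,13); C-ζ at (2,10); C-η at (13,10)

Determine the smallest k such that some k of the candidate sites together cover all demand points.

2

Coverage sets (demand points within 12 of each site):
  A: {C-α, C-β, C-γ, C-δ, C-ε, C-η}
  B: {C-α, C-β, C-γ, C-δ, C-ε, C-η}
  C: {C-α, C-β, C-γ, C-δ, C-ε, C-η}
  D: {C-α, C-γ, C-δ, C-ζ}
No single site covers all 7 demand points.
But {A, D} covers everything, so the minimum is 2.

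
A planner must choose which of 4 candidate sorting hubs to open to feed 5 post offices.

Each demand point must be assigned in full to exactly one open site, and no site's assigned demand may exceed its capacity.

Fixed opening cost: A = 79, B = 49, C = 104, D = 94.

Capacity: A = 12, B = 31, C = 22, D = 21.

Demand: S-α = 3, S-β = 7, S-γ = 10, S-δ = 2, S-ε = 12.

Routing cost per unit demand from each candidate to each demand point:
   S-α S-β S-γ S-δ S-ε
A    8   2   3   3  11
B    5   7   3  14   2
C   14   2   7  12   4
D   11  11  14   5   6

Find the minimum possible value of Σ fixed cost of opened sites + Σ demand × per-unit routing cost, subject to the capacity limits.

Open {A, B}; cheapest assignment that respects the capacities:
  A (cap 12, load 9): S-β, S-δ — cost 7×2 + 2×3 = 20
  B (cap 31, load 25): S-α, S-γ, S-ε — cost 3×5 + 10×3 + 12×2 = 69
  Shipping 89, fixed 128 → total 217.
  Any other capacity-feasible assignment to {A, B} ships for at least 89.
Compare {B, C}: its best feasible assignment gives total 260.
Compare {B, D}: its best feasible assignment gives total 289.
Every other set of open sites that can feasibly serve all demand totals ≥ 260 even under its best assignment. Minimum: 217.

217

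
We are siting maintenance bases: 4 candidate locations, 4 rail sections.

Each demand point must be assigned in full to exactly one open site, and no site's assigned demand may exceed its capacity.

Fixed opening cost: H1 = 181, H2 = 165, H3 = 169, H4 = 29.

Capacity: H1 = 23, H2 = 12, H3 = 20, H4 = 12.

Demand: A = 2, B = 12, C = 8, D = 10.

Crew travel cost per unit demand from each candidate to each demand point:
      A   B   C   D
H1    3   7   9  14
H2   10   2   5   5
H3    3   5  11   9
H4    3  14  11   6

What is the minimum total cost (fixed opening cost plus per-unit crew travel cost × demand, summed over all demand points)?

412

Open {H3, H4}; cheapest assignment that respects the capacities:
  H3 (cap 20, load 20): B, C — cost 12×5 + 8×11 = 148
  H4 (cap 12, load 12): A, D — cost 2×3 + 10×6 = 66
  Shipping 214, fixed 198 → total 412.
  Any other capacity-feasible assignment to {H3, H4} ships for at least 214.
Compare {H1, H4}: its best feasible assignment gives total 432.
Compare {H2, H3, H4}: its best feasible assignment gives total 529.
Every other set of open sites that can feasibly serve all demand totals ≥ 432 even under its best assignment. Minimum: 412.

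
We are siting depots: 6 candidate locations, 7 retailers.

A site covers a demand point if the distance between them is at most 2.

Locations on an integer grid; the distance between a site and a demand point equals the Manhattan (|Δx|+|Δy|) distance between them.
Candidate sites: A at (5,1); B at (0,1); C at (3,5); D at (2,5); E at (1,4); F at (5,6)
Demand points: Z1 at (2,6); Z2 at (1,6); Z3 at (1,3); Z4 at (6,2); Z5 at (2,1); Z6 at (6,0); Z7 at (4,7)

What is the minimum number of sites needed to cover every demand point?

5

Coverage sets (demand points within 2 of each site):
  A: {Z4, Z6}
  B: {Z5}
  C: {Z1}
  D: {Z1, Z2}
  E: {Z2, Z3}
  F: {Z7}
No 4 sites suffice: every size-4 union leaves at least one demand point uncovered.
But {A, B, C, E, F} covers everything, so the minimum is 5.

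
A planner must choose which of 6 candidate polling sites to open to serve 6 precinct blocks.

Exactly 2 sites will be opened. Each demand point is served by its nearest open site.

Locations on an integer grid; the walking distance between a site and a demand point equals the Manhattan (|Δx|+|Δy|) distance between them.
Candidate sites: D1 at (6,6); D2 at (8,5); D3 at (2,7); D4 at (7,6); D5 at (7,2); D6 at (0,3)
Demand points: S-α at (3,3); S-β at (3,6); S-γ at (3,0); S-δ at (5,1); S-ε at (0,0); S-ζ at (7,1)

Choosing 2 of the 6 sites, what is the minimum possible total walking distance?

22

Open {D5, D6}.
  S-α→D6 3, S-β→D6 6, S-γ→D5 6, S-δ→D5 3, S-ε→D6 3, S-ζ→D5 1  ⇒ total 22.
Compare {D3, D5}: total 26.
Compare {D1, D5}: total 27.
No size-2 selection does better; minimum is 22.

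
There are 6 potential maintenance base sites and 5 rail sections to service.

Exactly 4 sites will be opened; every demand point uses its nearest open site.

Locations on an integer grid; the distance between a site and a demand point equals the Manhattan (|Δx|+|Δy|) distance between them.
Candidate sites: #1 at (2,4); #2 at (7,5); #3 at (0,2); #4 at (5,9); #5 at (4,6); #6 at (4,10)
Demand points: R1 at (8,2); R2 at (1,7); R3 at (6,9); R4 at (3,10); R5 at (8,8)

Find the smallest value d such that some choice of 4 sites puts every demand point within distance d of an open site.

Open {#1, #2, #3, #4}.
  Farthest demand point is R1 at distance 4 (to #2); all others are ≤ 4.
With {#1, #2, #3, #6} the worst case is 4.
With {#1, #2, #4, #5} the worst case is 4.
No size-4 selection achieves below 4.

4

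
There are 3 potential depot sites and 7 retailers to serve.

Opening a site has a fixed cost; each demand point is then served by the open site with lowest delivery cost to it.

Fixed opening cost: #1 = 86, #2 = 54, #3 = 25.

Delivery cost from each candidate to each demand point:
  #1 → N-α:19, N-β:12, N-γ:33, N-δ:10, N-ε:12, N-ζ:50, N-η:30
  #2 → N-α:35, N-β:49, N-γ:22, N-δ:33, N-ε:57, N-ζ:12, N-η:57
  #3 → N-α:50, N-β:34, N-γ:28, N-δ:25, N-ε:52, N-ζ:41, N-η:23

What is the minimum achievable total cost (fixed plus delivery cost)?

Open {#1}: assign each demand point to its cheapest open site.
  N-α→#1 19, N-β→#1 12, N-γ→#1 33, N-δ→#1 10, N-ε→#1 12, N-ζ→#1 50, N-η→#1 30
  delivery cost 166, fixed 86 → total 252.
Compare {#1, #3}: delivery cost 145 + fixed 111 = 256.
Compare {#1, #2}: delivery cost 117 + fixed 140 = 257.
Compare {#1, #2, #3}: delivery cost 110 + fixed 165 = 275.
All other subsets cost ≥ 256. Minimum total cost: 252.

252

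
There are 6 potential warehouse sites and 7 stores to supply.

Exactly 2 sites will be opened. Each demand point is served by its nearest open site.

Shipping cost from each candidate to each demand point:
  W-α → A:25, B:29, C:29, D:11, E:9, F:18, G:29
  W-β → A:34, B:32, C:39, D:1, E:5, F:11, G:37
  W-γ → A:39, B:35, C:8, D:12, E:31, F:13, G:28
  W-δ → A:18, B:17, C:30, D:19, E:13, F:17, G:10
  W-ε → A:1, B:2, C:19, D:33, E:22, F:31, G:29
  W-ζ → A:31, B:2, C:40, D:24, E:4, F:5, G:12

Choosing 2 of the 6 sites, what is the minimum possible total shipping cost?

67

Open {W-ε, W-ζ}.
  A→W-ε 1, B→W-ε 2, C→W-ε 19, D→W-ζ 24, E→W-ζ 4, F→W-ζ 5, G→W-ζ 12  ⇒ total 67.
Compare {W-β, W-ε}: total 68.
Compare {W-γ, W-ζ}: total 74.
No size-2 selection does better; minimum is 67.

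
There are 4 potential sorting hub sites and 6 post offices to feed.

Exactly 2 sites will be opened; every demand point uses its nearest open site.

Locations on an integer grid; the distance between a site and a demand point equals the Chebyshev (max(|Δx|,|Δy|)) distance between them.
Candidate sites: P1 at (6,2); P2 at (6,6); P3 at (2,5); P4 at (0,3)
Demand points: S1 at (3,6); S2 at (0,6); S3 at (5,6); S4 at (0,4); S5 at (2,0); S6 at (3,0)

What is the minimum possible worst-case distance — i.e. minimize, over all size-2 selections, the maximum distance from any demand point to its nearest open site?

3

Open {P2, P4}.
  Farthest demand point is S1 at distance 3 (to P2); all others are ≤ 3.
With {P3, P4} the worst case is 3.
With {P1, P3} the worst case is 4.
No size-2 selection achieves below 3.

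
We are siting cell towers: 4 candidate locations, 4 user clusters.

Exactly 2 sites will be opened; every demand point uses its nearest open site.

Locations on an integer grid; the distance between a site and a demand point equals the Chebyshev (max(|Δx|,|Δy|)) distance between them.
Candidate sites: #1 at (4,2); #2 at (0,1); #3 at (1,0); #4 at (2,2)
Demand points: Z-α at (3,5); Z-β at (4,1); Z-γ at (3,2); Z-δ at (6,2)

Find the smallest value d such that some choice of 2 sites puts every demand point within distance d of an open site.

Open {#1, #2}.
  Farthest demand point is Z-α at distance 3 (to #1); all others are ≤ 3.
With {#1, #3} the worst case is 3.
With {#1, #4} the worst case is 3.
No size-2 selection achieves below 3.

3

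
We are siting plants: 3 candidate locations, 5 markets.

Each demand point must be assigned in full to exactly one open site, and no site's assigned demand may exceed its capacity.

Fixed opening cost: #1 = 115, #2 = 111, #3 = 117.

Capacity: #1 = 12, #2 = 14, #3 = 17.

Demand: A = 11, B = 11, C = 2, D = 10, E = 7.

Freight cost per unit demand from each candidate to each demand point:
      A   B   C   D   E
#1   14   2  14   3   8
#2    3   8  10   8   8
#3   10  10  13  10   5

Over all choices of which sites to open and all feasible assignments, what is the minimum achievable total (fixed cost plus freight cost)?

Open {#1, #2, #3}; cheapest assignment that respects the capacities:
  #1 (cap 12, load 11): B — cost 11×2 = 22
  #2 (cap 14, load 13): A, C — cost 11×3 + 2×10 = 53
  #3 (cap 17, load 17): D, E — cost 10×10 + 7×5 = 135
  Shipping 210, fixed 343 → total 553.
  Any other capacity-feasible assignment to {#1, #2, #3} ships for at least 210.
Total demand is 41 and no other set of sites has combined capacity ≥ 41, so {#1, #2, #3} is the only feasible choice of open sites. Minimum: 553.

553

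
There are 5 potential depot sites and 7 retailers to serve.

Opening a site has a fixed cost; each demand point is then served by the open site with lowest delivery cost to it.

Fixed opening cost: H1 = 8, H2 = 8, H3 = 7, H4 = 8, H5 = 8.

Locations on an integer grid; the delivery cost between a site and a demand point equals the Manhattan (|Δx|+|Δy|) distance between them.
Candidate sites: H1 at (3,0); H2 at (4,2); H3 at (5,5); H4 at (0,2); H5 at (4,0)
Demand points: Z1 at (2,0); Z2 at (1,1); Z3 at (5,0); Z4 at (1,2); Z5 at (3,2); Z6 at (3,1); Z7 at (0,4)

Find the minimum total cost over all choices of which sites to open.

Open {H1, H4}: assign each demand point to its cheapest open site.
  Z1→H1 1, Z2→H4 2, Z3→H1 2, Z4→H4 1, Z5→H1 2, Z6→H1 1, Z7→H4 2
  delivery cost 11, fixed 16 → total 27.
Compare {H1}: delivery cost 20 + fixed 8 = 28.
Compare {H4, H5}: delivery cost 13 + fixed 16 = 29.
Compare {H2}: delivery cost 23 + fixed 8 = 31.
All other subsets cost ≥ 28. Minimum total cost: 27.

27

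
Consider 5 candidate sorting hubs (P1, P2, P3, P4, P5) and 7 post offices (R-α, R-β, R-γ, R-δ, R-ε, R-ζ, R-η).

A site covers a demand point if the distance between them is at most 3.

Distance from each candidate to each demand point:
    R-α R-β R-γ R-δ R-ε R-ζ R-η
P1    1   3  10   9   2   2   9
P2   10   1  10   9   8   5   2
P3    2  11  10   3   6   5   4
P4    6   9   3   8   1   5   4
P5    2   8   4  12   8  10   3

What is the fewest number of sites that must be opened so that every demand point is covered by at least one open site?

4

Coverage sets (demand points within 3 of each site):
  P1: {R-α, R-β, R-ε, R-ζ}
  P2: {R-β, R-η}
  P3: {R-α, R-δ}
  P4: {R-γ, R-ε}
  P5: {R-α, R-η}
No 3 sites suffice: every size-3 union leaves at least one demand point uncovered.
But {P1, P2, P3, P4} covers everything, so the minimum is 4.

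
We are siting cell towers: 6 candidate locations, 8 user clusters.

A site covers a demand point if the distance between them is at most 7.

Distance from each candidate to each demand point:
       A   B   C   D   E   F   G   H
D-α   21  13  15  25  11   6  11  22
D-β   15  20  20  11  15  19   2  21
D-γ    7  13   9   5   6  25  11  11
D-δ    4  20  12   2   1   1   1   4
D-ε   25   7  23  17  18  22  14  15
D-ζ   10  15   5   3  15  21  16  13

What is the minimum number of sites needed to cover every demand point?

3

Coverage sets (demand points within 7 of each site):
  D-α: {F}
  D-β: {G}
  D-γ: {A, D, E}
  D-δ: {A, D, E, F, G, H}
  D-ε: {B}
  D-ζ: {C, D}
No 2 sites suffice: every size-2 union leaves at least one demand point uncovered.
But {D-δ, D-ε, D-ζ} covers everything, so the minimum is 3.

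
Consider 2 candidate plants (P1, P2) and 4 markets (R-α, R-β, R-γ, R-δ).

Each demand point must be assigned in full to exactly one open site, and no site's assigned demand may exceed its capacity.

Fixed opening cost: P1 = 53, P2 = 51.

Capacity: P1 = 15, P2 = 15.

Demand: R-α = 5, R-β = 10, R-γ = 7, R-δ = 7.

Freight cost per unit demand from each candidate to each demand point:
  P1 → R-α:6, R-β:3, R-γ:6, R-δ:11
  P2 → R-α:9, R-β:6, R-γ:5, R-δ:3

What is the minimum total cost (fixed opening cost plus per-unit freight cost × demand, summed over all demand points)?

Open {P1, P2}; cheapest assignment that respects the capacities:
  P1 (cap 15, load 15): R-α, R-β — cost 5×6 + 10×3 = 60
  P2 (cap 15, load 14): R-γ, R-δ — cost 7×5 + 7×3 = 56
  Shipping 116, fixed 104 → total 220.
  Any other capacity-feasible assignment to {P1, P2} ships for at least 116.
Total demand is 29 and no other set of sites has combined capacity ≥ 29, so {P1, P2} is the only feasible choice of open sites. Minimum: 220.

220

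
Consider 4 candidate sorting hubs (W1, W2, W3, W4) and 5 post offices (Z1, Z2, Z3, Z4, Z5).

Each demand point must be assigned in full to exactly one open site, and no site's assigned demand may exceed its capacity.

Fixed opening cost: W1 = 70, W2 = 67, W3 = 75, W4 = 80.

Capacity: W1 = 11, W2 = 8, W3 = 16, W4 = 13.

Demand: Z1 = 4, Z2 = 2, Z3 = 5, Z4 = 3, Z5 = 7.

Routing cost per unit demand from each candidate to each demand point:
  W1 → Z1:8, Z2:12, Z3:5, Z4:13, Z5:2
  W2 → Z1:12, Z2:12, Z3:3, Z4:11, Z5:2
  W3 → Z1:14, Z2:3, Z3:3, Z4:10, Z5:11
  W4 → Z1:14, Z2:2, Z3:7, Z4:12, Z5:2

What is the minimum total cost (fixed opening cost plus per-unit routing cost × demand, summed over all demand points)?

Open {W1, W3}; cheapest assignment that respects the capacities:
  W1 (cap 11, load 11): Z1, Z5 — cost 4×8 + 7×2 = 46
  W3 (cap 16, load 10): Z2, Z3, Z4 — cost 2×3 + 5×3 + 3×10 = 51
  Shipping 97, fixed 145 → total 242.
  Any other capacity-feasible assignment to {W1, W3} ships for at least 97.
Compare {W1, W4}: its best feasible assignment gives total 261.
Compare {W2, W3}: its best feasible assignment gives total 263.
Every other set of open sites that can feasibly serve all demand totals ≥ 261 even under its best assignment. Minimum: 242.

242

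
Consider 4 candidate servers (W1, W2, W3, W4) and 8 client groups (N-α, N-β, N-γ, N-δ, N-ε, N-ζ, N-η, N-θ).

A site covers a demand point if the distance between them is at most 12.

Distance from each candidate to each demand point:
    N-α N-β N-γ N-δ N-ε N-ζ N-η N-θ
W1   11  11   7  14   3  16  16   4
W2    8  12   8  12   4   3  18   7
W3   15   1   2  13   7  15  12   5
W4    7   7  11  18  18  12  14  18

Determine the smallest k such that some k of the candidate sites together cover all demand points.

2

Coverage sets (demand points within 12 of each site):
  W1: {N-α, N-β, N-γ, N-ε, N-θ}
  W2: {N-α, N-β, N-γ, N-δ, N-ε, N-ζ, N-θ}
  W3: {N-β, N-γ, N-ε, N-η, N-θ}
  W4: {N-α, N-β, N-γ, N-ζ}
No single site covers all 8 demand points.
But {W2, W3} covers everything, so the minimum is 2.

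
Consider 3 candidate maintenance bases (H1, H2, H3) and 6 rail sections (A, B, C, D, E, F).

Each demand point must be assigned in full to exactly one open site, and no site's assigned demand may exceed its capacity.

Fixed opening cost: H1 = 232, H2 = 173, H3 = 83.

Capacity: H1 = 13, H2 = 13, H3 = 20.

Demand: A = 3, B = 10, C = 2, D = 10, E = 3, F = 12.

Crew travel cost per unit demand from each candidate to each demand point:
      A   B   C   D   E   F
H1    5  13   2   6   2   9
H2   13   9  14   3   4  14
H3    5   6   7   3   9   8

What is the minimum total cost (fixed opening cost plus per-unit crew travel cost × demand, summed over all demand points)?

Open {H1, H2, H3}; cheapest assignment that respects the capacities:
  H1 (cap 13, load 12): F — cost 12×9 = 108
  H2 (cap 13, load 13): D, E — cost 10×3 + 3×4 = 42
  H3 (cap 20, load 15): A, B, C — cost 3×5 + 10×6 + 2×7 = 89
  Shipping 239, fixed 488 → total 727.
  Any other capacity-feasible assignment to {H1, H2, H3} ships for at least 239.
Total demand is 40 and no other set of sites has combined capacity ≥ 40, so {H1, H2, H3} is the only feasible choice of open sites. Minimum: 727.

727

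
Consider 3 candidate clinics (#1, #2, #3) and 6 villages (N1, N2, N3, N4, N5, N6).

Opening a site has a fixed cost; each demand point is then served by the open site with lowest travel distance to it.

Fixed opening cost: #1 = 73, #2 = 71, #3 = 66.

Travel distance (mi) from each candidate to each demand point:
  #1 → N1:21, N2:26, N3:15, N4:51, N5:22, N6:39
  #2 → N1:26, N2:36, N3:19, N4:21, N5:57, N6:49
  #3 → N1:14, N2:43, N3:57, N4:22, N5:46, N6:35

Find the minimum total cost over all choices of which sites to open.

247

Open {#1}: assign each demand point to its cheapest open site.
  N1→#1 21, N2→#1 26, N3→#1 15, N4→#1 51, N5→#1 22, N6→#1 39
  travel distance 174, fixed 73 → total 247.
Compare {#1, #3}: travel distance 134 + fixed 139 = 273.
Compare {#2}: travel distance 208 + fixed 71 = 279.
Compare {#3}: travel distance 217 + fixed 66 = 283.
All other subsets cost ≥ 273. Minimum total cost: 247.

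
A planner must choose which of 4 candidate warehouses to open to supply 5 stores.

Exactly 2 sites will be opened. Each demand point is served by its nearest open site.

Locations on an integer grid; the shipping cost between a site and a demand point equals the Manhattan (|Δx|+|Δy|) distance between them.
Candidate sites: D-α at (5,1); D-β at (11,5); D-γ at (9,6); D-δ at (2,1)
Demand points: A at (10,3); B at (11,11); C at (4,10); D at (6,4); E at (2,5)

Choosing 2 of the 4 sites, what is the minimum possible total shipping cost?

Open {D-γ, D-δ}.
  A→D-γ 4, B→D-γ 7, C→D-γ 9, D→D-γ 5, E→D-δ 4  ⇒ total 29.
Compare {D-α, D-β}: total 30.
Compare {D-β, D-δ}: total 30.
No size-2 selection does better; minimum is 29.

29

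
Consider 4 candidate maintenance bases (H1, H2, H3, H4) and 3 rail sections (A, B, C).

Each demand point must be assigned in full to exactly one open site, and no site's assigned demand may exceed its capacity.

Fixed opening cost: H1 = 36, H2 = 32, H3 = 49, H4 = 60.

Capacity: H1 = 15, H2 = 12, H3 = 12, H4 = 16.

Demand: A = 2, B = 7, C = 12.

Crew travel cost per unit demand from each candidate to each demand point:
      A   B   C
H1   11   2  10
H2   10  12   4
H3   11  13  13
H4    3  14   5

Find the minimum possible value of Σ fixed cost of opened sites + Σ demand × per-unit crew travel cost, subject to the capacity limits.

152

Open {H1, H2}; cheapest assignment that respects the capacities:
  H1 (cap 15, load 9): A, B — cost 2×11 + 7×2 = 36
  H2 (cap 12, load 12): C — cost 12×4 = 48
  Shipping 84, fixed 68 → total 152.
  Any other capacity-feasible assignment to {H1, H2} ships for at least 84.
Compare {H1, H4}: its best feasible assignment gives total 176.
Compare {H1, H2, H4}: its best feasible assignment gives total 196.
Every other set of open sites that can feasibly serve all demand totals ≥ 176 even under its best assignment. Minimum: 152.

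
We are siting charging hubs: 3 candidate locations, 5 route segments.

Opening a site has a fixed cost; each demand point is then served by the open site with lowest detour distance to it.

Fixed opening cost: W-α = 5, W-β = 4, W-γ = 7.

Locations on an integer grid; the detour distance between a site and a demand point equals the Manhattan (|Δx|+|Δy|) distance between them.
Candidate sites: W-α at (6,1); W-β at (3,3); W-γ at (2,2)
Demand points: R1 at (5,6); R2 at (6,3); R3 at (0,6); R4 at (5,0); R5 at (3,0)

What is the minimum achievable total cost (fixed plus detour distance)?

Open {W-β}: assign each demand point to its cheapest open site.
  R1→W-β 5, R2→W-β 3, R3→W-β 6, R4→W-β 5, R5→W-β 3
  detour distance 22, fixed 4 → total 26.
Compare {W-α, W-β}: detour distance 18 + fixed 9 = 27.
Compare {W-α}: detour distance 25 + fixed 5 = 30.
Compare {W-α, W-γ}: detour distance 19 + fixed 12 = 31.
All other subsets cost ≥ 27. Minimum total cost: 26.

26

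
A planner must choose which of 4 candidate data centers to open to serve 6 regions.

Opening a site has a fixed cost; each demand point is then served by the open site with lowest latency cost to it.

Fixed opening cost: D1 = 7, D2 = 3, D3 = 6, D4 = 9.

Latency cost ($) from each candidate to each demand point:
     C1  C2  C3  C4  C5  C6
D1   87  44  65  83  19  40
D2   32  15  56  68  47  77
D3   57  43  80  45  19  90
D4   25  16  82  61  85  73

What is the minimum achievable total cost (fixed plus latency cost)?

223

Open {D1, D2, D3}: assign each demand point to its cheapest open site.
  C1→D2 32, C2→D2 15, C3→D2 56, C4→D3 45, C5→D1 19, C6→D1 40
  latency cost 207, fixed 16 → total 223.
Compare {D1, D2, D3, D4}: latency cost 200 + fixed 25 = 225.
Compare {D1, D3, D4}: latency cost 210 + fixed 22 = 232.
Compare {D1, D2, D4}: latency cost 216 + fixed 19 = 235.
All other subsets cost ≥ 225. Minimum total cost: 223.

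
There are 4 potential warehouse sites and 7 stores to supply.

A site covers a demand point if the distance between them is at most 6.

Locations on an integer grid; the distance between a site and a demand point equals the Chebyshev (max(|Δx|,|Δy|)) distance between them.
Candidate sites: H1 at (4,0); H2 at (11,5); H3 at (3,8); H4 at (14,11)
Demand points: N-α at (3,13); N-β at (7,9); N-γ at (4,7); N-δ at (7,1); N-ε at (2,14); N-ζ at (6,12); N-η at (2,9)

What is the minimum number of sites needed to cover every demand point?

2

Coverage sets (demand points within 6 of each site):
  H1: {N-δ}
  H2: {N-β, N-δ}
  H3: {N-α, N-β, N-γ, N-ε, N-ζ, N-η}
  H4: {}
No single site covers all 7 demand points.
But {H1, H3} covers everything, so the minimum is 2.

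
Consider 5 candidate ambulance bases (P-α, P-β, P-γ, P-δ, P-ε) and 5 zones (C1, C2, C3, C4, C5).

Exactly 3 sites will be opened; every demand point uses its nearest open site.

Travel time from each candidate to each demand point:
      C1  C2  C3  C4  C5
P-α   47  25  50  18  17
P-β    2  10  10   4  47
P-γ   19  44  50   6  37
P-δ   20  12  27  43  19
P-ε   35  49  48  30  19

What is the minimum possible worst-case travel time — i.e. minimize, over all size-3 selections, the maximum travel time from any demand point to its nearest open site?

17

Open {P-α, P-β, P-γ}.
  Farthest demand point is C5 at travel time 17 (to P-α); all others are ≤ 17.
With {P-α, P-β, P-δ} the worst case is 17.
With {P-α, P-β, P-ε} the worst case is 17.
No size-3 selection achieves below 17.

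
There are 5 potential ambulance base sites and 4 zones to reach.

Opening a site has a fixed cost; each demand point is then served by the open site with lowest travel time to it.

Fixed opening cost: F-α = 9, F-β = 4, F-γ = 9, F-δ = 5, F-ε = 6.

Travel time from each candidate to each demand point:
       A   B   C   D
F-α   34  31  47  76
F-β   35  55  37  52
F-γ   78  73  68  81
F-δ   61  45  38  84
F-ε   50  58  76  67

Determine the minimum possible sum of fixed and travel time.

167

Open {F-α, F-β}: assign each demand point to its cheapest open site.
  A→F-α 34, B→F-α 31, C→F-β 37, D→F-β 52
  travel time 154, fixed 13 → total 167.
Compare {F-α, F-β, F-δ}: travel time 154 + fixed 18 = 172.
Compare {F-α, F-β, F-ε}: travel time 154 + fixed 19 = 173.
Compare {F-α, F-β, F-γ}: travel time 154 + fixed 22 = 176.
All other subsets cost ≥ 172. Minimum total cost: 167.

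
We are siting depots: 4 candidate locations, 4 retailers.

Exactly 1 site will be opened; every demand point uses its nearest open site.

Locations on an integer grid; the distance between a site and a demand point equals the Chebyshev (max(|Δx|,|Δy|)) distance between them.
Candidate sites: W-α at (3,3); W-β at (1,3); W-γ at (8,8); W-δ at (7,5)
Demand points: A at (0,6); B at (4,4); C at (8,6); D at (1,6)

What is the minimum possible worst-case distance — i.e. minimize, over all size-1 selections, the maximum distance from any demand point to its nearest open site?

Open {W-α}.
  Farthest demand point is C at distance 5 (to W-α); all others are ≤ 5.
With {W-β} the worst case is 7.
With {W-δ} the worst case is 7.
No size-1 selection achieves below 5.

5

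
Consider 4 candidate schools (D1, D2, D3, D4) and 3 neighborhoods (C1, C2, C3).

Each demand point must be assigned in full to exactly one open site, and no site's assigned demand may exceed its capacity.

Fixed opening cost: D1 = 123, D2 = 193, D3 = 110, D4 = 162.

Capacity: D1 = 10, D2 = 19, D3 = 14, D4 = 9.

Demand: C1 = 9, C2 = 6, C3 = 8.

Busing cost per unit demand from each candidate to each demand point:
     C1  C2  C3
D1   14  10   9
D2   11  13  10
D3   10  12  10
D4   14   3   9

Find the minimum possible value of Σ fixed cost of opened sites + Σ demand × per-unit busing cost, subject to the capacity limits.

511

Open {D1, D3}; cheapest assignment that respects the capacities:
  D1 (cap 10, load 9): C1 — cost 9×14 = 126
  D3 (cap 14, load 14): C2, C3 — cost 6×12 + 8×10 = 152
  Shipping 278, fixed 233 → total 511.
  Any other capacity-feasible assignment to {D1, D3} ships for at least 278.
Compare {D3, D4}: its best feasible assignment gives total 550.
Compare {D2, D3}: its best feasible assignment gives total 551.
Every other set of open sites that can feasibly serve all demand totals ≥ 550 even under its best assignment. Minimum: 511.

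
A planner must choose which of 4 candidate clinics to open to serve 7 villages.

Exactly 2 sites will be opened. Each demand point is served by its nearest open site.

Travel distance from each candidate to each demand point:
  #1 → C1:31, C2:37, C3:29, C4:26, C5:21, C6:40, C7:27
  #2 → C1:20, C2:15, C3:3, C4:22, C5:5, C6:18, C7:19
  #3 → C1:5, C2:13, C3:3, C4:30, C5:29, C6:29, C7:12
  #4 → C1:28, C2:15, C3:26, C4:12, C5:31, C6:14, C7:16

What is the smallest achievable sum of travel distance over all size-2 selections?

78

Open {#2, #3}.
  C1→#3 5, C2→#3 13, C3→#2 3, C4→#2 22, C5→#2 5, C6→#2 18, C7→#3 12  ⇒ total 78.
Compare {#2, #4}: total 85.
Compare {#3, #4}: total 88.
No size-2 selection does better; minimum is 78.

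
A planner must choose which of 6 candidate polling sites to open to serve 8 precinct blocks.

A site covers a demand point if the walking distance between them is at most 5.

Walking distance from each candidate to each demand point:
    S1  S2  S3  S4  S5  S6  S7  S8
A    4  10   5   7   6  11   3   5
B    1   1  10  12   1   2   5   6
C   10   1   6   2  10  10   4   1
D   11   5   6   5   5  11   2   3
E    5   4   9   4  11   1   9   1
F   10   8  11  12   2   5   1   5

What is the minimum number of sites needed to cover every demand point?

3

Coverage sets (demand points within 5 of each site):
  A: {S1, S3, S7, S8}
  B: {S1, S2, S5, S6, S7}
  C: {S2, S4, S7, S8}
  D: {S2, S4, S5, S7, S8}
  E: {S1, S2, S4, S6, S8}
  F: {S5, S6, S7, S8}
No 2 sites suffice: every size-2 union leaves at least one demand point uncovered.
But {A, B, C} covers everything, so the minimum is 3.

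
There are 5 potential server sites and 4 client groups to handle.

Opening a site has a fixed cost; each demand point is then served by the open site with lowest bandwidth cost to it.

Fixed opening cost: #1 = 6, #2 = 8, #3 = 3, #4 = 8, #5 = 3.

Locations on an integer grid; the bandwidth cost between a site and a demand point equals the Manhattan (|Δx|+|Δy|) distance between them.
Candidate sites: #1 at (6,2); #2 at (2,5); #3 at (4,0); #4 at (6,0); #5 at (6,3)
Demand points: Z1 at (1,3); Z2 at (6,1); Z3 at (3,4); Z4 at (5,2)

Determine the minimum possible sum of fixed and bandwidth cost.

16

Open {#5}: assign each demand point to its cheapest open site.
  Z1→#5 5, Z2→#5 2, Z3→#5 4, Z4→#5 2
  bandwidth cost 13, fixed 3 → total 16.
Compare {#1}: bandwidth cost 13 + fixed 6 = 19.
Compare {#3, #5}: bandwidth cost 13 + fixed 6 = 19.
Compare {#3}: bandwidth cost 17 + fixed 3 = 20.
All other subsets cost ≥ 19. Minimum total cost: 16.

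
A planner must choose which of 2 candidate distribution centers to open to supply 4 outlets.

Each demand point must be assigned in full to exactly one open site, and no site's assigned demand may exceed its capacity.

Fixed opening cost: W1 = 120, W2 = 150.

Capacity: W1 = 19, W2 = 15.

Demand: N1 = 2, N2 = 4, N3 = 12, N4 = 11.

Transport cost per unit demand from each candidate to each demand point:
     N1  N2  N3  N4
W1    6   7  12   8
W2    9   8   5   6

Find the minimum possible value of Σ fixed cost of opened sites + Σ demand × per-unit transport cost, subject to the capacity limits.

458

Open {W1, W2}; cheapest assignment that respects the capacities:
  W1 (cap 19, load 17): N1, N2, N4 — cost 2×6 + 4×7 + 11×8 = 128
  W2 (cap 15, load 12): N3 — cost 12×5 = 60
  Shipping 188, fixed 270 → total 458.
  Any other capacity-feasible assignment to {W1, W2} ships for at least 188.
Total demand is 29 and no other set of sites has combined capacity ≥ 29, so {W1, W2} is the only feasible choice of open sites. Minimum: 458.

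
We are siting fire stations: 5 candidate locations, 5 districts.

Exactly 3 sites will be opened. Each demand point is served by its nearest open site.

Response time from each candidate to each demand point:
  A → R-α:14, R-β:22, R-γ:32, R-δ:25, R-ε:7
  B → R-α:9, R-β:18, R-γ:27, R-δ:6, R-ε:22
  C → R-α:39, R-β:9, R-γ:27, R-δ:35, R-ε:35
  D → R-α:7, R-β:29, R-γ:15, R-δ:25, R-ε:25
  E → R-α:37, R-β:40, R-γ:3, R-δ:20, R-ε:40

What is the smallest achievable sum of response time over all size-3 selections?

Open {A, B, E}.
  R-α→B 9, R-β→B 18, R-γ→E 3, R-δ→B 6, R-ε→A 7  ⇒ total 43.
Compare {B, C, E}: total 49.
Compare {A, B, D}: total 53.
No size-3 selection does better; minimum is 43.

43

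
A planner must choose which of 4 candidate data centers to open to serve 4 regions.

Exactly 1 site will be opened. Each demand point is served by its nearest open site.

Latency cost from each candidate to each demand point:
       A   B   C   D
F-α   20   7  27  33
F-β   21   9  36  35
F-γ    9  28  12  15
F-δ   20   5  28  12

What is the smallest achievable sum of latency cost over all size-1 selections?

Open {F-γ}.
  A→F-γ 9, B→F-γ 28, C→F-γ 12, D→F-γ 15  ⇒ total 64.
Compare {F-δ}: total 65.
Compare {F-α}: total 87.
No size-1 selection does better; minimum is 64.

64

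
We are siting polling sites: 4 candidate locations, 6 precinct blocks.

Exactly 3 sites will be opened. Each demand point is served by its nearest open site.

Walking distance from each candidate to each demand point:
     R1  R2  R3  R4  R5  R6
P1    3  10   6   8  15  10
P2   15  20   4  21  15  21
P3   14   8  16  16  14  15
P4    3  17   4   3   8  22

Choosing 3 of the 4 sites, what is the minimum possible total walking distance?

Open {P1, P3, P4}.
  R1→P1 3, R2→P3 8, R3→P4 4, R4→P4 3, R5→P4 8, R6→P1 10  ⇒ total 36.
Compare {P1, P2, P4}: total 38.
Compare {P2, P3, P4}: total 41.
No size-3 selection does better; minimum is 36.

36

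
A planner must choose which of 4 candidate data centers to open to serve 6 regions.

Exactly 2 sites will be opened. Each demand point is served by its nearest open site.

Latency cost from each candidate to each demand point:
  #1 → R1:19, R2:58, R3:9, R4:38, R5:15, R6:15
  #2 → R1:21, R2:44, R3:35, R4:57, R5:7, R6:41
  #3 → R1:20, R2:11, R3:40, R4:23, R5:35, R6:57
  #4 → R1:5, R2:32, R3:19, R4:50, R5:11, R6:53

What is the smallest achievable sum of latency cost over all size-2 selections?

Open {#1, #3}.
  R1→#1 19, R2→#3 11, R3→#1 9, R4→#3 23, R5→#1 15, R6→#1 15  ⇒ total 92.
Compare {#1, #4}: total 110.
Compare {#3, #4}: total 122.
No size-2 selection does better; minimum is 92.

92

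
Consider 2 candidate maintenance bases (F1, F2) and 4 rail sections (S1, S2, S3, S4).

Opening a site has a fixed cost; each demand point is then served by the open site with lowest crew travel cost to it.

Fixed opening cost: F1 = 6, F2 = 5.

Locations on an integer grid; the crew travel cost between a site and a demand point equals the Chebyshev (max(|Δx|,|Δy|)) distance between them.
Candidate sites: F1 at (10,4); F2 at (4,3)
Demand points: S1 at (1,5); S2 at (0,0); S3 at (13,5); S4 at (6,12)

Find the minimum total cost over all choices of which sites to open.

29

Open {F1, F2}: assign each demand point to its cheapest open site.
  S1→F2 3, S2→F2 4, S3→F1 3, S4→F1 8
  crew travel cost 18, fixed 11 → total 29.
Compare {F2}: crew travel cost 25 + fixed 5 = 30.
Compare {F1}: crew travel cost 30 + fixed 6 = 36.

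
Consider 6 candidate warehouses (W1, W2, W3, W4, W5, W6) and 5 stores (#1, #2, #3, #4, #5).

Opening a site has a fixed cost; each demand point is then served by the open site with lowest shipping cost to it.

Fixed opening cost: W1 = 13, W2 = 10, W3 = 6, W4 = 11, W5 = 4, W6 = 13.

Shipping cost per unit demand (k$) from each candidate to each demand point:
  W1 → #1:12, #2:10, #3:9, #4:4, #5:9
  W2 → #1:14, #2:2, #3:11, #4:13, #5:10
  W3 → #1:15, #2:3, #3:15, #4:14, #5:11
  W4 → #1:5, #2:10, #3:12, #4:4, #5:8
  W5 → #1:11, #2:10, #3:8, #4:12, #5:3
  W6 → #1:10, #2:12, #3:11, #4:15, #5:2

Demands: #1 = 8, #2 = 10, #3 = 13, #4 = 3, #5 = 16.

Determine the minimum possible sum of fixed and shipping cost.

Open {W2, W4, W5, W6}: assign each demand point to its cheapest open site.
  #1→W4 8×5=40, #2→W2 10×2=20, #3→W5 13×8=104, #4→W4 3×4=12, #5→W6 16×2=32
  shipping cost 208, fixed 38 → total 246.
Compare {W2, W4, W5}: shipping cost 224 + fixed 25 = 249.
Compare {W3, W4, W5, W6}: shipping cost 218 + fixed 34 = 252.
Compare {W2, W3, W4, W5, W6}: shipping cost 208 + fixed 44 = 252.
All other subsets cost ≥ 249. Minimum total cost: 246.

246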